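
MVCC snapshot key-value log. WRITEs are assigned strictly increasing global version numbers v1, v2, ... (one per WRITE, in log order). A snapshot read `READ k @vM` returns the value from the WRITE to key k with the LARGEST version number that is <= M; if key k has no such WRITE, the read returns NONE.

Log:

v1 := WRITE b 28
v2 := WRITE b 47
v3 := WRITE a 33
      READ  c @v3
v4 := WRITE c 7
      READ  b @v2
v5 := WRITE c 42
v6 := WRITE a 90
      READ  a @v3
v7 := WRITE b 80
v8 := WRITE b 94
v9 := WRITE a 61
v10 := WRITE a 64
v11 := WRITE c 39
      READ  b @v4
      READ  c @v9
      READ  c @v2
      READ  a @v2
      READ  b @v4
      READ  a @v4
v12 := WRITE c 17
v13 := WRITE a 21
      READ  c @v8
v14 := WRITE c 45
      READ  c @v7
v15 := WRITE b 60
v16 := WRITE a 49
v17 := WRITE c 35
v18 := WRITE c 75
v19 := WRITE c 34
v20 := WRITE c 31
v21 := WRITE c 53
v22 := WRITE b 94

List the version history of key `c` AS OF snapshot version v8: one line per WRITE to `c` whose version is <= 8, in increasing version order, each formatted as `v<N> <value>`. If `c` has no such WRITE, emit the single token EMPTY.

Scan writes for key=c with version <= 8:
  v1 WRITE b 28 -> skip
  v2 WRITE b 47 -> skip
  v3 WRITE a 33 -> skip
  v4 WRITE c 7 -> keep
  v5 WRITE c 42 -> keep
  v6 WRITE a 90 -> skip
  v7 WRITE b 80 -> skip
  v8 WRITE b 94 -> skip
  v9 WRITE a 61 -> skip
  v10 WRITE a 64 -> skip
  v11 WRITE c 39 -> drop (> snap)
  v12 WRITE c 17 -> drop (> snap)
  v13 WRITE a 21 -> skip
  v14 WRITE c 45 -> drop (> snap)
  v15 WRITE b 60 -> skip
  v16 WRITE a 49 -> skip
  v17 WRITE c 35 -> drop (> snap)
  v18 WRITE c 75 -> drop (> snap)
  v19 WRITE c 34 -> drop (> snap)
  v20 WRITE c 31 -> drop (> snap)
  v21 WRITE c 53 -> drop (> snap)
  v22 WRITE b 94 -> skip
Collected: [(4, 7), (5, 42)]

Answer: v4 7
v5 42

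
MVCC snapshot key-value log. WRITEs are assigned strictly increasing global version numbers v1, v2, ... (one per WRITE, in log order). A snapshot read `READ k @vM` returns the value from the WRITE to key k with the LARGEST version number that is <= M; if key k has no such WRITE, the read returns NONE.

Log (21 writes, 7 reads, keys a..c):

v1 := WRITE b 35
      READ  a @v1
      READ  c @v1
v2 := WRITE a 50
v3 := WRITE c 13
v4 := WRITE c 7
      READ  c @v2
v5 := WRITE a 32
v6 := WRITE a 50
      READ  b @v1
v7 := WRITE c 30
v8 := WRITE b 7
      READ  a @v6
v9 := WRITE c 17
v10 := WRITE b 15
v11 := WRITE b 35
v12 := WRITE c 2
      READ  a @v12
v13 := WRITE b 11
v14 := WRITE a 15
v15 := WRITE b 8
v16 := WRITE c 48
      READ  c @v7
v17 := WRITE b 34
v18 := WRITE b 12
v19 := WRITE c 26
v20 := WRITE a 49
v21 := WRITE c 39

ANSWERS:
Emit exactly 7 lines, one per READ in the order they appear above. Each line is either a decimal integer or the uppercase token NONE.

Answer: NONE
NONE
NONE
35
50
50
30

Derivation:
v1: WRITE b=35  (b history now [(1, 35)])
READ a @v1: history=[] -> no version <= 1 -> NONE
READ c @v1: history=[] -> no version <= 1 -> NONE
v2: WRITE a=50  (a history now [(2, 50)])
v3: WRITE c=13  (c history now [(3, 13)])
v4: WRITE c=7  (c history now [(3, 13), (4, 7)])
READ c @v2: history=[(3, 13), (4, 7)] -> no version <= 2 -> NONE
v5: WRITE a=32  (a history now [(2, 50), (5, 32)])
v6: WRITE a=50  (a history now [(2, 50), (5, 32), (6, 50)])
READ b @v1: history=[(1, 35)] -> pick v1 -> 35
v7: WRITE c=30  (c history now [(3, 13), (4, 7), (7, 30)])
v8: WRITE b=7  (b history now [(1, 35), (8, 7)])
READ a @v6: history=[(2, 50), (5, 32), (6, 50)] -> pick v6 -> 50
v9: WRITE c=17  (c history now [(3, 13), (4, 7), (7, 30), (9, 17)])
v10: WRITE b=15  (b history now [(1, 35), (8, 7), (10, 15)])
v11: WRITE b=35  (b history now [(1, 35), (8, 7), (10, 15), (11, 35)])
v12: WRITE c=2  (c history now [(3, 13), (4, 7), (7, 30), (9, 17), (12, 2)])
READ a @v12: history=[(2, 50), (5, 32), (6, 50)] -> pick v6 -> 50
v13: WRITE b=11  (b history now [(1, 35), (8, 7), (10, 15), (11, 35), (13, 11)])
v14: WRITE a=15  (a history now [(2, 50), (5, 32), (6, 50), (14, 15)])
v15: WRITE b=8  (b history now [(1, 35), (8, 7), (10, 15), (11, 35), (13, 11), (15, 8)])
v16: WRITE c=48  (c history now [(3, 13), (4, 7), (7, 30), (9, 17), (12, 2), (16, 48)])
READ c @v7: history=[(3, 13), (4, 7), (7, 30), (9, 17), (12, 2), (16, 48)] -> pick v7 -> 30
v17: WRITE b=34  (b history now [(1, 35), (8, 7), (10, 15), (11, 35), (13, 11), (15, 8), (17, 34)])
v18: WRITE b=12  (b history now [(1, 35), (8, 7), (10, 15), (11, 35), (13, 11), (15, 8), (17, 34), (18, 12)])
v19: WRITE c=26  (c history now [(3, 13), (4, 7), (7, 30), (9, 17), (12, 2), (16, 48), (19, 26)])
v20: WRITE a=49  (a history now [(2, 50), (5, 32), (6, 50), (14, 15), (20, 49)])
v21: WRITE c=39  (c history now [(3, 13), (4, 7), (7, 30), (9, 17), (12, 2), (16, 48), (19, 26), (21, 39)])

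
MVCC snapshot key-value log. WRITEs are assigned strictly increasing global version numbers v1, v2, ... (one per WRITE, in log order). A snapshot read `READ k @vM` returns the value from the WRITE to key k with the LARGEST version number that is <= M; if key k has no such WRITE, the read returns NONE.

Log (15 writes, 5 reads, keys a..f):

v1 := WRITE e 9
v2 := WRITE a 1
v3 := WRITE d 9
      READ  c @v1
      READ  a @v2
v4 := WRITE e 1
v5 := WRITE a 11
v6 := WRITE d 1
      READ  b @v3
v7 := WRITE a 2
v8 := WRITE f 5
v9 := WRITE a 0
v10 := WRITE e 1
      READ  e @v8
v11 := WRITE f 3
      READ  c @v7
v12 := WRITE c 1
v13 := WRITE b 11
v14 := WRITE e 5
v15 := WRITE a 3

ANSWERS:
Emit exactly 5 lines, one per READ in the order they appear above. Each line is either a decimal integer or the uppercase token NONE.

v1: WRITE e=9  (e history now [(1, 9)])
v2: WRITE a=1  (a history now [(2, 1)])
v3: WRITE d=9  (d history now [(3, 9)])
READ c @v1: history=[] -> no version <= 1 -> NONE
READ a @v2: history=[(2, 1)] -> pick v2 -> 1
v4: WRITE e=1  (e history now [(1, 9), (4, 1)])
v5: WRITE a=11  (a history now [(2, 1), (5, 11)])
v6: WRITE d=1  (d history now [(3, 9), (6, 1)])
READ b @v3: history=[] -> no version <= 3 -> NONE
v7: WRITE a=2  (a history now [(2, 1), (5, 11), (7, 2)])
v8: WRITE f=5  (f history now [(8, 5)])
v9: WRITE a=0  (a history now [(2, 1), (5, 11), (7, 2), (9, 0)])
v10: WRITE e=1  (e history now [(1, 9), (4, 1), (10, 1)])
READ e @v8: history=[(1, 9), (4, 1), (10, 1)] -> pick v4 -> 1
v11: WRITE f=3  (f history now [(8, 5), (11, 3)])
READ c @v7: history=[] -> no version <= 7 -> NONE
v12: WRITE c=1  (c history now [(12, 1)])
v13: WRITE b=11  (b history now [(13, 11)])
v14: WRITE e=5  (e history now [(1, 9), (4, 1), (10, 1), (14, 5)])
v15: WRITE a=3  (a history now [(2, 1), (5, 11), (7, 2), (9, 0), (15, 3)])

Answer: NONE
1
NONE
1
NONE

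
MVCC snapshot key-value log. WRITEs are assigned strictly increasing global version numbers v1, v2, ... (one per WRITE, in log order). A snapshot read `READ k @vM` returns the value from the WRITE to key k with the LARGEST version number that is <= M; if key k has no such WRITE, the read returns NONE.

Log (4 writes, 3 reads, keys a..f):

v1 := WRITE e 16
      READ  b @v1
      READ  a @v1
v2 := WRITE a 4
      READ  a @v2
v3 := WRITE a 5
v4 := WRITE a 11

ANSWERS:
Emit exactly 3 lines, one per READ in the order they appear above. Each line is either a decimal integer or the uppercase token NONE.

v1: WRITE e=16  (e history now [(1, 16)])
READ b @v1: history=[] -> no version <= 1 -> NONE
READ a @v1: history=[] -> no version <= 1 -> NONE
v2: WRITE a=4  (a history now [(2, 4)])
READ a @v2: history=[(2, 4)] -> pick v2 -> 4
v3: WRITE a=5  (a history now [(2, 4), (3, 5)])
v4: WRITE a=11  (a history now [(2, 4), (3, 5), (4, 11)])

Answer: NONE
NONE
4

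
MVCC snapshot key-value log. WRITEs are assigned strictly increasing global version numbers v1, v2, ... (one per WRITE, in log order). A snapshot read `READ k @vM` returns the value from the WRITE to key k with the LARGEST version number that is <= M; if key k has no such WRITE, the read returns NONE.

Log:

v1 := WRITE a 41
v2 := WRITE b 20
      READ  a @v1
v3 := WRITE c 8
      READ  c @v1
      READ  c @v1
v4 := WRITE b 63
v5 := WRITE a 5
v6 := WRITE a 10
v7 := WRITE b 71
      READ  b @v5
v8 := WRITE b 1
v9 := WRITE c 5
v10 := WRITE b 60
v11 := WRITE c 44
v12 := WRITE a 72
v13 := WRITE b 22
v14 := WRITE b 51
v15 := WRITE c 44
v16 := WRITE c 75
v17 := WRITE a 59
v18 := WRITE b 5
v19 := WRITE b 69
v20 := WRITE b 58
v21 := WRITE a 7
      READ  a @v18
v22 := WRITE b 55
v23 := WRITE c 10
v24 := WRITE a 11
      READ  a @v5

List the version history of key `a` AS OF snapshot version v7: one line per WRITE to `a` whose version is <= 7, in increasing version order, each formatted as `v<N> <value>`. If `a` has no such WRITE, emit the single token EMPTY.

Answer: v1 41
v5 5
v6 10

Derivation:
Scan writes for key=a with version <= 7:
  v1 WRITE a 41 -> keep
  v2 WRITE b 20 -> skip
  v3 WRITE c 8 -> skip
  v4 WRITE b 63 -> skip
  v5 WRITE a 5 -> keep
  v6 WRITE a 10 -> keep
  v7 WRITE b 71 -> skip
  v8 WRITE b 1 -> skip
  v9 WRITE c 5 -> skip
  v10 WRITE b 60 -> skip
  v11 WRITE c 44 -> skip
  v12 WRITE a 72 -> drop (> snap)
  v13 WRITE b 22 -> skip
  v14 WRITE b 51 -> skip
  v15 WRITE c 44 -> skip
  v16 WRITE c 75 -> skip
  v17 WRITE a 59 -> drop (> snap)
  v18 WRITE b 5 -> skip
  v19 WRITE b 69 -> skip
  v20 WRITE b 58 -> skip
  v21 WRITE a 7 -> drop (> snap)
  v22 WRITE b 55 -> skip
  v23 WRITE c 10 -> skip
  v24 WRITE a 11 -> drop (> snap)
Collected: [(1, 41), (5, 5), (6, 10)]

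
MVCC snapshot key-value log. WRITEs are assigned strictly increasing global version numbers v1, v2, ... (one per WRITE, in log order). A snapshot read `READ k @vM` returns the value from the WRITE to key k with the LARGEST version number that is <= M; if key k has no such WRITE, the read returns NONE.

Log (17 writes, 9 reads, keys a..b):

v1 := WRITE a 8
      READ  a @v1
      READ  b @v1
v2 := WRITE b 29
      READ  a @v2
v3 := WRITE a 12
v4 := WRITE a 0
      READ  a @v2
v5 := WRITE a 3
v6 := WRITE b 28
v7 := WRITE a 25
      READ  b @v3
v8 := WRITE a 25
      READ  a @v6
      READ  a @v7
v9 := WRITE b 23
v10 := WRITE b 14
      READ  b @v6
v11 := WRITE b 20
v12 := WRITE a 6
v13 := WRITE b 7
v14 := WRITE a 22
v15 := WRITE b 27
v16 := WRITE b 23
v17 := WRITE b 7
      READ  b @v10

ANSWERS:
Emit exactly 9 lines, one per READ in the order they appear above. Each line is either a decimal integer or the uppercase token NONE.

v1: WRITE a=8  (a history now [(1, 8)])
READ a @v1: history=[(1, 8)] -> pick v1 -> 8
READ b @v1: history=[] -> no version <= 1 -> NONE
v2: WRITE b=29  (b history now [(2, 29)])
READ a @v2: history=[(1, 8)] -> pick v1 -> 8
v3: WRITE a=12  (a history now [(1, 8), (3, 12)])
v4: WRITE a=0  (a history now [(1, 8), (3, 12), (4, 0)])
READ a @v2: history=[(1, 8), (3, 12), (4, 0)] -> pick v1 -> 8
v5: WRITE a=3  (a history now [(1, 8), (3, 12), (4, 0), (5, 3)])
v6: WRITE b=28  (b history now [(2, 29), (6, 28)])
v7: WRITE a=25  (a history now [(1, 8), (3, 12), (4, 0), (5, 3), (7, 25)])
READ b @v3: history=[(2, 29), (6, 28)] -> pick v2 -> 29
v8: WRITE a=25  (a history now [(1, 8), (3, 12), (4, 0), (5, 3), (7, 25), (8, 25)])
READ a @v6: history=[(1, 8), (3, 12), (4, 0), (5, 3), (7, 25), (8, 25)] -> pick v5 -> 3
READ a @v7: history=[(1, 8), (3, 12), (4, 0), (5, 3), (7, 25), (8, 25)] -> pick v7 -> 25
v9: WRITE b=23  (b history now [(2, 29), (6, 28), (9, 23)])
v10: WRITE b=14  (b history now [(2, 29), (6, 28), (9, 23), (10, 14)])
READ b @v6: history=[(2, 29), (6, 28), (9, 23), (10, 14)] -> pick v6 -> 28
v11: WRITE b=20  (b history now [(2, 29), (6, 28), (9, 23), (10, 14), (11, 20)])
v12: WRITE a=6  (a history now [(1, 8), (3, 12), (4, 0), (5, 3), (7, 25), (8, 25), (12, 6)])
v13: WRITE b=7  (b history now [(2, 29), (6, 28), (9, 23), (10, 14), (11, 20), (13, 7)])
v14: WRITE a=22  (a history now [(1, 8), (3, 12), (4, 0), (5, 3), (7, 25), (8, 25), (12, 6), (14, 22)])
v15: WRITE b=27  (b history now [(2, 29), (6, 28), (9, 23), (10, 14), (11, 20), (13, 7), (15, 27)])
v16: WRITE b=23  (b history now [(2, 29), (6, 28), (9, 23), (10, 14), (11, 20), (13, 7), (15, 27), (16, 23)])
v17: WRITE b=7  (b history now [(2, 29), (6, 28), (9, 23), (10, 14), (11, 20), (13, 7), (15, 27), (16, 23), (17, 7)])
READ b @v10: history=[(2, 29), (6, 28), (9, 23), (10, 14), (11, 20), (13, 7), (15, 27), (16, 23), (17, 7)] -> pick v10 -> 14

Answer: 8
NONE
8
8
29
3
25
28
14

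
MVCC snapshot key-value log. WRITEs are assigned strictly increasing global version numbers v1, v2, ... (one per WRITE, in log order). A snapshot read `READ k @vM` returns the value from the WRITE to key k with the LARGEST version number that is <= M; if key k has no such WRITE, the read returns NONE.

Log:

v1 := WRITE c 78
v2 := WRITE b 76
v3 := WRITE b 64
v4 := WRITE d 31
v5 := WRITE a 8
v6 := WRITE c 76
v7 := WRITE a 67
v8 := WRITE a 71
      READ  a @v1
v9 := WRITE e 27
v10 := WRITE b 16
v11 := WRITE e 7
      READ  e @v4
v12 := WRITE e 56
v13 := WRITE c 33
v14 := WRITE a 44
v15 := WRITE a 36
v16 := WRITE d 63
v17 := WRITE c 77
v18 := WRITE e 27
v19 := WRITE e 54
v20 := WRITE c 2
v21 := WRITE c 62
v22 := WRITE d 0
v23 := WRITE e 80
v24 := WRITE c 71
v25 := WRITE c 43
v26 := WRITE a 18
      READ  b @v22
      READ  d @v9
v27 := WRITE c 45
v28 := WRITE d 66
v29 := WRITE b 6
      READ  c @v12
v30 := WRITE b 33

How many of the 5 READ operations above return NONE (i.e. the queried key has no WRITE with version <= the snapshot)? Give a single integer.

Answer: 2

Derivation:
v1: WRITE c=78  (c history now [(1, 78)])
v2: WRITE b=76  (b history now [(2, 76)])
v3: WRITE b=64  (b history now [(2, 76), (3, 64)])
v4: WRITE d=31  (d history now [(4, 31)])
v5: WRITE a=8  (a history now [(5, 8)])
v6: WRITE c=76  (c history now [(1, 78), (6, 76)])
v7: WRITE a=67  (a history now [(5, 8), (7, 67)])
v8: WRITE a=71  (a history now [(5, 8), (7, 67), (8, 71)])
READ a @v1: history=[(5, 8), (7, 67), (8, 71)] -> no version <= 1 -> NONE
v9: WRITE e=27  (e history now [(9, 27)])
v10: WRITE b=16  (b history now [(2, 76), (3, 64), (10, 16)])
v11: WRITE e=7  (e history now [(9, 27), (11, 7)])
READ e @v4: history=[(9, 27), (11, 7)] -> no version <= 4 -> NONE
v12: WRITE e=56  (e history now [(9, 27), (11, 7), (12, 56)])
v13: WRITE c=33  (c history now [(1, 78), (6, 76), (13, 33)])
v14: WRITE a=44  (a history now [(5, 8), (7, 67), (8, 71), (14, 44)])
v15: WRITE a=36  (a history now [(5, 8), (7, 67), (8, 71), (14, 44), (15, 36)])
v16: WRITE d=63  (d history now [(4, 31), (16, 63)])
v17: WRITE c=77  (c history now [(1, 78), (6, 76), (13, 33), (17, 77)])
v18: WRITE e=27  (e history now [(9, 27), (11, 7), (12, 56), (18, 27)])
v19: WRITE e=54  (e history now [(9, 27), (11, 7), (12, 56), (18, 27), (19, 54)])
v20: WRITE c=2  (c history now [(1, 78), (6, 76), (13, 33), (17, 77), (20, 2)])
v21: WRITE c=62  (c history now [(1, 78), (6, 76), (13, 33), (17, 77), (20, 2), (21, 62)])
v22: WRITE d=0  (d history now [(4, 31), (16, 63), (22, 0)])
v23: WRITE e=80  (e history now [(9, 27), (11, 7), (12, 56), (18, 27), (19, 54), (23, 80)])
v24: WRITE c=71  (c history now [(1, 78), (6, 76), (13, 33), (17, 77), (20, 2), (21, 62), (24, 71)])
v25: WRITE c=43  (c history now [(1, 78), (6, 76), (13, 33), (17, 77), (20, 2), (21, 62), (24, 71), (25, 43)])
v26: WRITE a=18  (a history now [(5, 8), (7, 67), (8, 71), (14, 44), (15, 36), (26, 18)])
READ b @v22: history=[(2, 76), (3, 64), (10, 16)] -> pick v10 -> 16
READ d @v9: history=[(4, 31), (16, 63), (22, 0)] -> pick v4 -> 31
v27: WRITE c=45  (c history now [(1, 78), (6, 76), (13, 33), (17, 77), (20, 2), (21, 62), (24, 71), (25, 43), (27, 45)])
v28: WRITE d=66  (d history now [(4, 31), (16, 63), (22, 0), (28, 66)])
v29: WRITE b=6  (b history now [(2, 76), (3, 64), (10, 16), (29, 6)])
READ c @v12: history=[(1, 78), (6, 76), (13, 33), (17, 77), (20, 2), (21, 62), (24, 71), (25, 43), (27, 45)] -> pick v6 -> 76
v30: WRITE b=33  (b history now [(2, 76), (3, 64), (10, 16), (29, 6), (30, 33)])
Read results in order: ['NONE', 'NONE', '16', '31', '76']
NONE count = 2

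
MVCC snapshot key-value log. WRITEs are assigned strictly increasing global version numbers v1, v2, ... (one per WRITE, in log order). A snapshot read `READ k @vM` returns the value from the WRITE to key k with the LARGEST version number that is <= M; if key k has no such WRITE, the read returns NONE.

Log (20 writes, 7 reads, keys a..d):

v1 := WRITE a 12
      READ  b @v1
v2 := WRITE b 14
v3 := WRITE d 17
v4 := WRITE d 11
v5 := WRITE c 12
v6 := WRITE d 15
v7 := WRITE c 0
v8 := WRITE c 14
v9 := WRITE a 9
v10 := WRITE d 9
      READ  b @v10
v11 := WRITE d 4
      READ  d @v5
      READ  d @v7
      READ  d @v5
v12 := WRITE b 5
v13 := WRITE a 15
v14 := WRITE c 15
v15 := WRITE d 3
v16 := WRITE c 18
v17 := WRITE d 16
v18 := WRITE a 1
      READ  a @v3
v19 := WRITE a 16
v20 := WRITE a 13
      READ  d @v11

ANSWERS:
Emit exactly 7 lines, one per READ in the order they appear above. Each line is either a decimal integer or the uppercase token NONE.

Answer: NONE
14
11
15
11
12
4

Derivation:
v1: WRITE a=12  (a history now [(1, 12)])
READ b @v1: history=[] -> no version <= 1 -> NONE
v2: WRITE b=14  (b history now [(2, 14)])
v3: WRITE d=17  (d history now [(3, 17)])
v4: WRITE d=11  (d history now [(3, 17), (4, 11)])
v5: WRITE c=12  (c history now [(5, 12)])
v6: WRITE d=15  (d history now [(3, 17), (4, 11), (6, 15)])
v7: WRITE c=0  (c history now [(5, 12), (7, 0)])
v8: WRITE c=14  (c history now [(5, 12), (7, 0), (8, 14)])
v9: WRITE a=9  (a history now [(1, 12), (9, 9)])
v10: WRITE d=9  (d history now [(3, 17), (4, 11), (6, 15), (10, 9)])
READ b @v10: history=[(2, 14)] -> pick v2 -> 14
v11: WRITE d=4  (d history now [(3, 17), (4, 11), (6, 15), (10, 9), (11, 4)])
READ d @v5: history=[(3, 17), (4, 11), (6, 15), (10, 9), (11, 4)] -> pick v4 -> 11
READ d @v7: history=[(3, 17), (4, 11), (6, 15), (10, 9), (11, 4)] -> pick v6 -> 15
READ d @v5: history=[(3, 17), (4, 11), (6, 15), (10, 9), (11, 4)] -> pick v4 -> 11
v12: WRITE b=5  (b history now [(2, 14), (12, 5)])
v13: WRITE a=15  (a history now [(1, 12), (9, 9), (13, 15)])
v14: WRITE c=15  (c history now [(5, 12), (7, 0), (8, 14), (14, 15)])
v15: WRITE d=3  (d history now [(3, 17), (4, 11), (6, 15), (10, 9), (11, 4), (15, 3)])
v16: WRITE c=18  (c history now [(5, 12), (7, 0), (8, 14), (14, 15), (16, 18)])
v17: WRITE d=16  (d history now [(3, 17), (4, 11), (6, 15), (10, 9), (11, 4), (15, 3), (17, 16)])
v18: WRITE a=1  (a history now [(1, 12), (9, 9), (13, 15), (18, 1)])
READ a @v3: history=[(1, 12), (9, 9), (13, 15), (18, 1)] -> pick v1 -> 12
v19: WRITE a=16  (a history now [(1, 12), (9, 9), (13, 15), (18, 1), (19, 16)])
v20: WRITE a=13  (a history now [(1, 12), (9, 9), (13, 15), (18, 1), (19, 16), (20, 13)])
READ d @v11: history=[(3, 17), (4, 11), (6, 15), (10, 9), (11, 4), (15, 3), (17, 16)] -> pick v11 -> 4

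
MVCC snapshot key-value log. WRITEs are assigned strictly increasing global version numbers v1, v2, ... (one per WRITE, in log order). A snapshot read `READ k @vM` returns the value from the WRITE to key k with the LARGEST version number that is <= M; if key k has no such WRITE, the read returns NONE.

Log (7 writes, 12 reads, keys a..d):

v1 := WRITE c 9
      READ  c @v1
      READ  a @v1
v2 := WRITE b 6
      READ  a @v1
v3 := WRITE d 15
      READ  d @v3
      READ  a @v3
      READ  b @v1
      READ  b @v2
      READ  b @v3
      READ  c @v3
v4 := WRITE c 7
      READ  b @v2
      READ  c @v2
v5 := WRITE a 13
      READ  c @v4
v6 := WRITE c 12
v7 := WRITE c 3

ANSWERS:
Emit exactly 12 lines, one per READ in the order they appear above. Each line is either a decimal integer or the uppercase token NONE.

Answer: 9
NONE
NONE
15
NONE
NONE
6
6
9
6
9
7

Derivation:
v1: WRITE c=9  (c history now [(1, 9)])
READ c @v1: history=[(1, 9)] -> pick v1 -> 9
READ a @v1: history=[] -> no version <= 1 -> NONE
v2: WRITE b=6  (b history now [(2, 6)])
READ a @v1: history=[] -> no version <= 1 -> NONE
v3: WRITE d=15  (d history now [(3, 15)])
READ d @v3: history=[(3, 15)] -> pick v3 -> 15
READ a @v3: history=[] -> no version <= 3 -> NONE
READ b @v1: history=[(2, 6)] -> no version <= 1 -> NONE
READ b @v2: history=[(2, 6)] -> pick v2 -> 6
READ b @v3: history=[(2, 6)] -> pick v2 -> 6
READ c @v3: history=[(1, 9)] -> pick v1 -> 9
v4: WRITE c=7  (c history now [(1, 9), (4, 7)])
READ b @v2: history=[(2, 6)] -> pick v2 -> 6
READ c @v2: history=[(1, 9), (4, 7)] -> pick v1 -> 9
v5: WRITE a=13  (a history now [(5, 13)])
READ c @v4: history=[(1, 9), (4, 7)] -> pick v4 -> 7
v6: WRITE c=12  (c history now [(1, 9), (4, 7), (6, 12)])
v7: WRITE c=3  (c history now [(1, 9), (4, 7), (6, 12), (7, 3)])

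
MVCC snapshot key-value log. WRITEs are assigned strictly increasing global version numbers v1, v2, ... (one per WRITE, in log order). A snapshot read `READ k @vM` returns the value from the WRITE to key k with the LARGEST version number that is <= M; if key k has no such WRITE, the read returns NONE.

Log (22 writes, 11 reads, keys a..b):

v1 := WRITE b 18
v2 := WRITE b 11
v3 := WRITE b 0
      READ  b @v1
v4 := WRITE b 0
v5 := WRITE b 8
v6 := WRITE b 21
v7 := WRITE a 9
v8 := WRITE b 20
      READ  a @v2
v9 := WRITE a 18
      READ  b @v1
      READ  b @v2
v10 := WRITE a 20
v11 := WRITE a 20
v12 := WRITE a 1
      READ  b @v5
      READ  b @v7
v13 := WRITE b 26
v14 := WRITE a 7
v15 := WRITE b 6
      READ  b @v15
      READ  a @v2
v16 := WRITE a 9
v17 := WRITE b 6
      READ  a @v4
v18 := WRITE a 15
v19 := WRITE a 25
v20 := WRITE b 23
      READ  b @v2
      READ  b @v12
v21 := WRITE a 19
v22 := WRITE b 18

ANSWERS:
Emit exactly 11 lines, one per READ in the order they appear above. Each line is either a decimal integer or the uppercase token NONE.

v1: WRITE b=18  (b history now [(1, 18)])
v2: WRITE b=11  (b history now [(1, 18), (2, 11)])
v3: WRITE b=0  (b history now [(1, 18), (2, 11), (3, 0)])
READ b @v1: history=[(1, 18), (2, 11), (3, 0)] -> pick v1 -> 18
v4: WRITE b=0  (b history now [(1, 18), (2, 11), (3, 0), (4, 0)])
v5: WRITE b=8  (b history now [(1, 18), (2, 11), (3, 0), (4, 0), (5, 8)])
v6: WRITE b=21  (b history now [(1, 18), (2, 11), (3, 0), (4, 0), (5, 8), (6, 21)])
v7: WRITE a=9  (a history now [(7, 9)])
v8: WRITE b=20  (b history now [(1, 18), (2, 11), (3, 0), (4, 0), (5, 8), (6, 21), (8, 20)])
READ a @v2: history=[(7, 9)] -> no version <= 2 -> NONE
v9: WRITE a=18  (a history now [(7, 9), (9, 18)])
READ b @v1: history=[(1, 18), (2, 11), (3, 0), (4, 0), (5, 8), (6, 21), (8, 20)] -> pick v1 -> 18
READ b @v2: history=[(1, 18), (2, 11), (3, 0), (4, 0), (5, 8), (6, 21), (8, 20)] -> pick v2 -> 11
v10: WRITE a=20  (a history now [(7, 9), (9, 18), (10, 20)])
v11: WRITE a=20  (a history now [(7, 9), (9, 18), (10, 20), (11, 20)])
v12: WRITE a=1  (a history now [(7, 9), (9, 18), (10, 20), (11, 20), (12, 1)])
READ b @v5: history=[(1, 18), (2, 11), (3, 0), (4, 0), (5, 8), (6, 21), (8, 20)] -> pick v5 -> 8
READ b @v7: history=[(1, 18), (2, 11), (3, 0), (4, 0), (5, 8), (6, 21), (8, 20)] -> pick v6 -> 21
v13: WRITE b=26  (b history now [(1, 18), (2, 11), (3, 0), (4, 0), (5, 8), (6, 21), (8, 20), (13, 26)])
v14: WRITE a=7  (a history now [(7, 9), (9, 18), (10, 20), (11, 20), (12, 1), (14, 7)])
v15: WRITE b=6  (b history now [(1, 18), (2, 11), (3, 0), (4, 0), (5, 8), (6, 21), (8, 20), (13, 26), (15, 6)])
READ b @v15: history=[(1, 18), (2, 11), (3, 0), (4, 0), (5, 8), (6, 21), (8, 20), (13, 26), (15, 6)] -> pick v15 -> 6
READ a @v2: history=[(7, 9), (9, 18), (10, 20), (11, 20), (12, 1), (14, 7)] -> no version <= 2 -> NONE
v16: WRITE a=9  (a history now [(7, 9), (9, 18), (10, 20), (11, 20), (12, 1), (14, 7), (16, 9)])
v17: WRITE b=6  (b history now [(1, 18), (2, 11), (3, 0), (4, 0), (5, 8), (6, 21), (8, 20), (13, 26), (15, 6), (17, 6)])
READ a @v4: history=[(7, 9), (9, 18), (10, 20), (11, 20), (12, 1), (14, 7), (16, 9)] -> no version <= 4 -> NONE
v18: WRITE a=15  (a history now [(7, 9), (9, 18), (10, 20), (11, 20), (12, 1), (14, 7), (16, 9), (18, 15)])
v19: WRITE a=25  (a history now [(7, 9), (9, 18), (10, 20), (11, 20), (12, 1), (14, 7), (16, 9), (18, 15), (19, 25)])
v20: WRITE b=23  (b history now [(1, 18), (2, 11), (3, 0), (4, 0), (5, 8), (6, 21), (8, 20), (13, 26), (15, 6), (17, 6), (20, 23)])
READ b @v2: history=[(1, 18), (2, 11), (3, 0), (4, 0), (5, 8), (6, 21), (8, 20), (13, 26), (15, 6), (17, 6), (20, 23)] -> pick v2 -> 11
READ b @v12: history=[(1, 18), (2, 11), (3, 0), (4, 0), (5, 8), (6, 21), (8, 20), (13, 26), (15, 6), (17, 6), (20, 23)] -> pick v8 -> 20
v21: WRITE a=19  (a history now [(7, 9), (9, 18), (10, 20), (11, 20), (12, 1), (14, 7), (16, 9), (18, 15), (19, 25), (21, 19)])
v22: WRITE b=18  (b history now [(1, 18), (2, 11), (3, 0), (4, 0), (5, 8), (6, 21), (8, 20), (13, 26), (15, 6), (17, 6), (20, 23), (22, 18)])

Answer: 18
NONE
18
11
8
21
6
NONE
NONE
11
20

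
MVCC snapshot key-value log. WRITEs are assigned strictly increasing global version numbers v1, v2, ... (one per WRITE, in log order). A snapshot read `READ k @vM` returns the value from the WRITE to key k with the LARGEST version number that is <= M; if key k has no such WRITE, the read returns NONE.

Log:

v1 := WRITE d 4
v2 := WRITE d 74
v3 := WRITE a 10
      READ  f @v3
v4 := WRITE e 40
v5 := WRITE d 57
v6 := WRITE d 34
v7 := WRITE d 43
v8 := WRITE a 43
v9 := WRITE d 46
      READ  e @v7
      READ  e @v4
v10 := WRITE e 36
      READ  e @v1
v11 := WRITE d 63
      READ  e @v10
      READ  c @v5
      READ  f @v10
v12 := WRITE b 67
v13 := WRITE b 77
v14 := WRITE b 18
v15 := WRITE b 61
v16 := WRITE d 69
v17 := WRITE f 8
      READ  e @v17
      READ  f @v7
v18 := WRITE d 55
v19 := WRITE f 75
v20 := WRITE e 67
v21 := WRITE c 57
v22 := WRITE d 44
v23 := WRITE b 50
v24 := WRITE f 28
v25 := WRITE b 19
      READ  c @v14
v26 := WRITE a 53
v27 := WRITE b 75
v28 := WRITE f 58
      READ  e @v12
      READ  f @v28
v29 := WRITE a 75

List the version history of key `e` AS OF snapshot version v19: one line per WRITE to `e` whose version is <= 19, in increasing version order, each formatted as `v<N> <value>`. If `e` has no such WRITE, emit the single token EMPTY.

Answer: v4 40
v10 36

Derivation:
Scan writes for key=e with version <= 19:
  v1 WRITE d 4 -> skip
  v2 WRITE d 74 -> skip
  v3 WRITE a 10 -> skip
  v4 WRITE e 40 -> keep
  v5 WRITE d 57 -> skip
  v6 WRITE d 34 -> skip
  v7 WRITE d 43 -> skip
  v8 WRITE a 43 -> skip
  v9 WRITE d 46 -> skip
  v10 WRITE e 36 -> keep
  v11 WRITE d 63 -> skip
  v12 WRITE b 67 -> skip
  v13 WRITE b 77 -> skip
  v14 WRITE b 18 -> skip
  v15 WRITE b 61 -> skip
  v16 WRITE d 69 -> skip
  v17 WRITE f 8 -> skip
  v18 WRITE d 55 -> skip
  v19 WRITE f 75 -> skip
  v20 WRITE e 67 -> drop (> snap)
  v21 WRITE c 57 -> skip
  v22 WRITE d 44 -> skip
  v23 WRITE b 50 -> skip
  v24 WRITE f 28 -> skip
  v25 WRITE b 19 -> skip
  v26 WRITE a 53 -> skip
  v27 WRITE b 75 -> skip
  v28 WRITE f 58 -> skip
  v29 WRITE a 75 -> skip
Collected: [(4, 40), (10, 36)]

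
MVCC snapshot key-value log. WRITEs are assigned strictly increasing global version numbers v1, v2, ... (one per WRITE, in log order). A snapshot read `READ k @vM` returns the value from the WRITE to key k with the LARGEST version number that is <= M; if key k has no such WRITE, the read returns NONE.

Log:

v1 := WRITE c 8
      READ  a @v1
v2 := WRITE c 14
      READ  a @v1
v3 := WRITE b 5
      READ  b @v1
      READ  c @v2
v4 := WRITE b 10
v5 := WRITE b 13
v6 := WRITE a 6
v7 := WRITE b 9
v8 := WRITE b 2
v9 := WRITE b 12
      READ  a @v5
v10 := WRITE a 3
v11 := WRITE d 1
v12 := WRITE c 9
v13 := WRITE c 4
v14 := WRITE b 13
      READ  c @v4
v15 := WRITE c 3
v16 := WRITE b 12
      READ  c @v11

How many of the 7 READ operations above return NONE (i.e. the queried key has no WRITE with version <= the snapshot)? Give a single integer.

Answer: 4

Derivation:
v1: WRITE c=8  (c history now [(1, 8)])
READ a @v1: history=[] -> no version <= 1 -> NONE
v2: WRITE c=14  (c history now [(1, 8), (2, 14)])
READ a @v1: history=[] -> no version <= 1 -> NONE
v3: WRITE b=5  (b history now [(3, 5)])
READ b @v1: history=[(3, 5)] -> no version <= 1 -> NONE
READ c @v2: history=[(1, 8), (2, 14)] -> pick v2 -> 14
v4: WRITE b=10  (b history now [(3, 5), (4, 10)])
v5: WRITE b=13  (b history now [(3, 5), (4, 10), (5, 13)])
v6: WRITE a=6  (a history now [(6, 6)])
v7: WRITE b=9  (b history now [(3, 5), (4, 10), (5, 13), (7, 9)])
v8: WRITE b=2  (b history now [(3, 5), (4, 10), (5, 13), (7, 9), (8, 2)])
v9: WRITE b=12  (b history now [(3, 5), (4, 10), (5, 13), (7, 9), (8, 2), (9, 12)])
READ a @v5: history=[(6, 6)] -> no version <= 5 -> NONE
v10: WRITE a=3  (a history now [(6, 6), (10, 3)])
v11: WRITE d=1  (d history now [(11, 1)])
v12: WRITE c=9  (c history now [(1, 8), (2, 14), (12, 9)])
v13: WRITE c=4  (c history now [(1, 8), (2, 14), (12, 9), (13, 4)])
v14: WRITE b=13  (b history now [(3, 5), (4, 10), (5, 13), (7, 9), (8, 2), (9, 12), (14, 13)])
READ c @v4: history=[(1, 8), (2, 14), (12, 9), (13, 4)] -> pick v2 -> 14
v15: WRITE c=3  (c history now [(1, 8), (2, 14), (12, 9), (13, 4), (15, 3)])
v16: WRITE b=12  (b history now [(3, 5), (4, 10), (5, 13), (7, 9), (8, 2), (9, 12), (14, 13), (16, 12)])
READ c @v11: history=[(1, 8), (2, 14), (12, 9), (13, 4), (15, 3)] -> pick v2 -> 14
Read results in order: ['NONE', 'NONE', 'NONE', '14', 'NONE', '14', '14']
NONE count = 4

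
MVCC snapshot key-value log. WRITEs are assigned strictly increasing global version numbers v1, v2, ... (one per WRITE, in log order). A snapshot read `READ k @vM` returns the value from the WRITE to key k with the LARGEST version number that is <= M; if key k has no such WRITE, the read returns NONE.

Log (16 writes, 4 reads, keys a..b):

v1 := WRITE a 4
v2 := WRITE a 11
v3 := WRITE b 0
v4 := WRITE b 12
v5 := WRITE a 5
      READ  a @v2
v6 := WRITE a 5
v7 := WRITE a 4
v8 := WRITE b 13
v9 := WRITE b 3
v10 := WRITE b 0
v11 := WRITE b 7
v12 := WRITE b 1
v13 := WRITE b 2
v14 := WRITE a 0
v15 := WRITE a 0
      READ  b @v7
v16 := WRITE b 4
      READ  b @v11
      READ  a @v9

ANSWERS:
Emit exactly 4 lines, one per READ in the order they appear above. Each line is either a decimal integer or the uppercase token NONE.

Answer: 11
12
7
4

Derivation:
v1: WRITE a=4  (a history now [(1, 4)])
v2: WRITE a=11  (a history now [(1, 4), (2, 11)])
v3: WRITE b=0  (b history now [(3, 0)])
v4: WRITE b=12  (b history now [(3, 0), (4, 12)])
v5: WRITE a=5  (a history now [(1, 4), (2, 11), (5, 5)])
READ a @v2: history=[(1, 4), (2, 11), (5, 5)] -> pick v2 -> 11
v6: WRITE a=5  (a history now [(1, 4), (2, 11), (5, 5), (6, 5)])
v7: WRITE a=4  (a history now [(1, 4), (2, 11), (5, 5), (6, 5), (7, 4)])
v8: WRITE b=13  (b history now [(3, 0), (4, 12), (8, 13)])
v9: WRITE b=3  (b history now [(3, 0), (4, 12), (8, 13), (9, 3)])
v10: WRITE b=0  (b history now [(3, 0), (4, 12), (8, 13), (9, 3), (10, 0)])
v11: WRITE b=7  (b history now [(3, 0), (4, 12), (8, 13), (9, 3), (10, 0), (11, 7)])
v12: WRITE b=1  (b history now [(3, 0), (4, 12), (8, 13), (9, 3), (10, 0), (11, 7), (12, 1)])
v13: WRITE b=2  (b history now [(3, 0), (4, 12), (8, 13), (9, 3), (10, 0), (11, 7), (12, 1), (13, 2)])
v14: WRITE a=0  (a history now [(1, 4), (2, 11), (5, 5), (6, 5), (7, 4), (14, 0)])
v15: WRITE a=0  (a history now [(1, 4), (2, 11), (5, 5), (6, 5), (7, 4), (14, 0), (15, 0)])
READ b @v7: history=[(3, 0), (4, 12), (8, 13), (9, 3), (10, 0), (11, 7), (12, 1), (13, 2)] -> pick v4 -> 12
v16: WRITE b=4  (b history now [(3, 0), (4, 12), (8, 13), (9, 3), (10, 0), (11, 7), (12, 1), (13, 2), (16, 4)])
READ b @v11: history=[(3, 0), (4, 12), (8, 13), (9, 3), (10, 0), (11, 7), (12, 1), (13, 2), (16, 4)] -> pick v11 -> 7
READ a @v9: history=[(1, 4), (2, 11), (5, 5), (6, 5), (7, 4), (14, 0), (15, 0)] -> pick v7 -> 4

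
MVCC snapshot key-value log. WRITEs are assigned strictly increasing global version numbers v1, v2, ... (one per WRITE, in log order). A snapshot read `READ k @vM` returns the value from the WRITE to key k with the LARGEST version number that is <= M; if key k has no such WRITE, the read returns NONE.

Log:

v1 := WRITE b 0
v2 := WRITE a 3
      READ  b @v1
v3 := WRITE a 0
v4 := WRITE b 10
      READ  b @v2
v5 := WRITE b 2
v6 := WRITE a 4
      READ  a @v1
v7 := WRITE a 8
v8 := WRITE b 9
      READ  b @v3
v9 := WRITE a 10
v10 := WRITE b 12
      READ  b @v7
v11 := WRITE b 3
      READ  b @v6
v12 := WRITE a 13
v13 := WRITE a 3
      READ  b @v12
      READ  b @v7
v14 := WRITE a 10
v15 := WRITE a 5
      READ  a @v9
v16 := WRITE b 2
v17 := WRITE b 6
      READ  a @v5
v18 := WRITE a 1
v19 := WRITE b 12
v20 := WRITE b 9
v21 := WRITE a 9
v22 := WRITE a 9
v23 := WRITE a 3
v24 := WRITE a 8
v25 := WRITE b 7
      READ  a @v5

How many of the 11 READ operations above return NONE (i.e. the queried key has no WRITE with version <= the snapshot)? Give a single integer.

v1: WRITE b=0  (b history now [(1, 0)])
v2: WRITE a=3  (a history now [(2, 3)])
READ b @v1: history=[(1, 0)] -> pick v1 -> 0
v3: WRITE a=0  (a history now [(2, 3), (3, 0)])
v4: WRITE b=10  (b history now [(1, 0), (4, 10)])
READ b @v2: history=[(1, 0), (4, 10)] -> pick v1 -> 0
v5: WRITE b=2  (b history now [(1, 0), (4, 10), (5, 2)])
v6: WRITE a=4  (a history now [(2, 3), (3, 0), (6, 4)])
READ a @v1: history=[(2, 3), (3, 0), (6, 4)] -> no version <= 1 -> NONE
v7: WRITE a=8  (a history now [(2, 3), (3, 0), (6, 4), (7, 8)])
v8: WRITE b=9  (b history now [(1, 0), (4, 10), (5, 2), (8, 9)])
READ b @v3: history=[(1, 0), (4, 10), (5, 2), (8, 9)] -> pick v1 -> 0
v9: WRITE a=10  (a history now [(2, 3), (3, 0), (6, 4), (7, 8), (9, 10)])
v10: WRITE b=12  (b history now [(1, 0), (4, 10), (5, 2), (8, 9), (10, 12)])
READ b @v7: history=[(1, 0), (4, 10), (5, 2), (8, 9), (10, 12)] -> pick v5 -> 2
v11: WRITE b=3  (b history now [(1, 0), (4, 10), (5, 2), (8, 9), (10, 12), (11, 3)])
READ b @v6: history=[(1, 0), (4, 10), (5, 2), (8, 9), (10, 12), (11, 3)] -> pick v5 -> 2
v12: WRITE a=13  (a history now [(2, 3), (3, 0), (6, 4), (7, 8), (9, 10), (12, 13)])
v13: WRITE a=3  (a history now [(2, 3), (3, 0), (6, 4), (7, 8), (9, 10), (12, 13), (13, 3)])
READ b @v12: history=[(1, 0), (4, 10), (5, 2), (8, 9), (10, 12), (11, 3)] -> pick v11 -> 3
READ b @v7: history=[(1, 0), (4, 10), (5, 2), (8, 9), (10, 12), (11, 3)] -> pick v5 -> 2
v14: WRITE a=10  (a history now [(2, 3), (3, 0), (6, 4), (7, 8), (9, 10), (12, 13), (13, 3), (14, 10)])
v15: WRITE a=5  (a history now [(2, 3), (3, 0), (6, 4), (7, 8), (9, 10), (12, 13), (13, 3), (14, 10), (15, 5)])
READ a @v9: history=[(2, 3), (3, 0), (6, 4), (7, 8), (9, 10), (12, 13), (13, 3), (14, 10), (15, 5)] -> pick v9 -> 10
v16: WRITE b=2  (b history now [(1, 0), (4, 10), (5, 2), (8, 9), (10, 12), (11, 3), (16, 2)])
v17: WRITE b=6  (b history now [(1, 0), (4, 10), (5, 2), (8, 9), (10, 12), (11, 3), (16, 2), (17, 6)])
READ a @v5: history=[(2, 3), (3, 0), (6, 4), (7, 8), (9, 10), (12, 13), (13, 3), (14, 10), (15, 5)] -> pick v3 -> 0
v18: WRITE a=1  (a history now [(2, 3), (3, 0), (6, 4), (7, 8), (9, 10), (12, 13), (13, 3), (14, 10), (15, 5), (18, 1)])
v19: WRITE b=12  (b history now [(1, 0), (4, 10), (5, 2), (8, 9), (10, 12), (11, 3), (16, 2), (17, 6), (19, 12)])
v20: WRITE b=9  (b history now [(1, 0), (4, 10), (5, 2), (8, 9), (10, 12), (11, 3), (16, 2), (17, 6), (19, 12), (20, 9)])
v21: WRITE a=9  (a history now [(2, 3), (3, 0), (6, 4), (7, 8), (9, 10), (12, 13), (13, 3), (14, 10), (15, 5), (18, 1), (21, 9)])
v22: WRITE a=9  (a history now [(2, 3), (3, 0), (6, 4), (7, 8), (9, 10), (12, 13), (13, 3), (14, 10), (15, 5), (18, 1), (21, 9), (22, 9)])
v23: WRITE a=3  (a history now [(2, 3), (3, 0), (6, 4), (7, 8), (9, 10), (12, 13), (13, 3), (14, 10), (15, 5), (18, 1), (21, 9), (22, 9), (23, 3)])
v24: WRITE a=8  (a history now [(2, 3), (3, 0), (6, 4), (7, 8), (9, 10), (12, 13), (13, 3), (14, 10), (15, 5), (18, 1), (21, 9), (22, 9), (23, 3), (24, 8)])
v25: WRITE b=7  (b history now [(1, 0), (4, 10), (5, 2), (8, 9), (10, 12), (11, 3), (16, 2), (17, 6), (19, 12), (20, 9), (25, 7)])
READ a @v5: history=[(2, 3), (3, 0), (6, 4), (7, 8), (9, 10), (12, 13), (13, 3), (14, 10), (15, 5), (18, 1), (21, 9), (22, 9), (23, 3), (24, 8)] -> pick v3 -> 0
Read results in order: ['0', '0', 'NONE', '0', '2', '2', '3', '2', '10', '0', '0']
NONE count = 1

Answer: 1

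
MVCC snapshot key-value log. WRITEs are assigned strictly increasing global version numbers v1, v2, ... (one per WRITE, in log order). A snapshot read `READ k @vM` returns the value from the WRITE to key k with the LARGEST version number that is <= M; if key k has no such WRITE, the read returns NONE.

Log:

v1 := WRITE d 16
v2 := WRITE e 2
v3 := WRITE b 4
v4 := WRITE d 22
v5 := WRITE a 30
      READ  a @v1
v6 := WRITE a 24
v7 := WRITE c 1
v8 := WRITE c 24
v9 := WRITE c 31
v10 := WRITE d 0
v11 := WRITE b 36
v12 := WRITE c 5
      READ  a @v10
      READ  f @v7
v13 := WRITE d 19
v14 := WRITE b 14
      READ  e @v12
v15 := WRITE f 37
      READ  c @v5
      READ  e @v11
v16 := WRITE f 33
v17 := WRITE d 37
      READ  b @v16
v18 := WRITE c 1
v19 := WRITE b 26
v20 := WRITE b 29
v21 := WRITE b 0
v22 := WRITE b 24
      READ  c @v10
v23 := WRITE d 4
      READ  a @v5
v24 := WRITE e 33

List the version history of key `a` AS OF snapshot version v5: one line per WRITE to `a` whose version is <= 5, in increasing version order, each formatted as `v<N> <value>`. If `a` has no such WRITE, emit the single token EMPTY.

Answer: v5 30

Derivation:
Scan writes for key=a with version <= 5:
  v1 WRITE d 16 -> skip
  v2 WRITE e 2 -> skip
  v3 WRITE b 4 -> skip
  v4 WRITE d 22 -> skip
  v5 WRITE a 30 -> keep
  v6 WRITE a 24 -> drop (> snap)
  v7 WRITE c 1 -> skip
  v8 WRITE c 24 -> skip
  v9 WRITE c 31 -> skip
  v10 WRITE d 0 -> skip
  v11 WRITE b 36 -> skip
  v12 WRITE c 5 -> skip
  v13 WRITE d 19 -> skip
  v14 WRITE b 14 -> skip
  v15 WRITE f 37 -> skip
  v16 WRITE f 33 -> skip
  v17 WRITE d 37 -> skip
  v18 WRITE c 1 -> skip
  v19 WRITE b 26 -> skip
  v20 WRITE b 29 -> skip
  v21 WRITE b 0 -> skip
  v22 WRITE b 24 -> skip
  v23 WRITE d 4 -> skip
  v24 WRITE e 33 -> skip
Collected: [(5, 30)]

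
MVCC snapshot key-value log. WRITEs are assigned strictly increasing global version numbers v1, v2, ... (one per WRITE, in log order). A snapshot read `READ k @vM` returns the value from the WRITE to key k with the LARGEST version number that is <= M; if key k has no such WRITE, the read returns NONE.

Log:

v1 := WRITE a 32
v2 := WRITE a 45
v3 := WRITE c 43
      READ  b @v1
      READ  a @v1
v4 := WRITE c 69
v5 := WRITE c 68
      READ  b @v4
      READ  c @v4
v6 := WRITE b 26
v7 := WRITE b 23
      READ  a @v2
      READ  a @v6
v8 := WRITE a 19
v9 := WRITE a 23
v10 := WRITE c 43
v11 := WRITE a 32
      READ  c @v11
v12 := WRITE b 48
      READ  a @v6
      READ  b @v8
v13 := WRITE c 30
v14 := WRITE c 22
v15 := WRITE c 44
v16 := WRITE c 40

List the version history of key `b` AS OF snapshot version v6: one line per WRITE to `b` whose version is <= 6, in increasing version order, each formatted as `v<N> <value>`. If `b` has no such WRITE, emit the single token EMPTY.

Answer: v6 26

Derivation:
Scan writes for key=b with version <= 6:
  v1 WRITE a 32 -> skip
  v2 WRITE a 45 -> skip
  v3 WRITE c 43 -> skip
  v4 WRITE c 69 -> skip
  v5 WRITE c 68 -> skip
  v6 WRITE b 26 -> keep
  v7 WRITE b 23 -> drop (> snap)
  v8 WRITE a 19 -> skip
  v9 WRITE a 23 -> skip
  v10 WRITE c 43 -> skip
  v11 WRITE a 32 -> skip
  v12 WRITE b 48 -> drop (> snap)
  v13 WRITE c 30 -> skip
  v14 WRITE c 22 -> skip
  v15 WRITE c 44 -> skip
  v16 WRITE c 40 -> skip
Collected: [(6, 26)]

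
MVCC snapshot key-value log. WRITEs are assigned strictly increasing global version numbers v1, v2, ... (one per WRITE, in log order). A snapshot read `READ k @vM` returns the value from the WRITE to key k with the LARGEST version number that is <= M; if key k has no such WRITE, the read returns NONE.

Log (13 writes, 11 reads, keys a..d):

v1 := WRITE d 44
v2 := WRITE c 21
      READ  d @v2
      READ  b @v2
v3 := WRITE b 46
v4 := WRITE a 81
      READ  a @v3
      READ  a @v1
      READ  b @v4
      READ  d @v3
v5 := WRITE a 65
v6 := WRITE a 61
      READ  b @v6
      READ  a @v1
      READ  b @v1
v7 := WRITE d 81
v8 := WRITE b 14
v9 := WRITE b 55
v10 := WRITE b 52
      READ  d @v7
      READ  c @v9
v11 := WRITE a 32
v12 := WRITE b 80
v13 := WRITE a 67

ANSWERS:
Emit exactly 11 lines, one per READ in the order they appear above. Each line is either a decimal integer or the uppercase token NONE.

Answer: 44
NONE
NONE
NONE
46
44
46
NONE
NONE
81
21

Derivation:
v1: WRITE d=44  (d history now [(1, 44)])
v2: WRITE c=21  (c history now [(2, 21)])
READ d @v2: history=[(1, 44)] -> pick v1 -> 44
READ b @v2: history=[] -> no version <= 2 -> NONE
v3: WRITE b=46  (b history now [(3, 46)])
v4: WRITE a=81  (a history now [(4, 81)])
READ a @v3: history=[(4, 81)] -> no version <= 3 -> NONE
READ a @v1: history=[(4, 81)] -> no version <= 1 -> NONE
READ b @v4: history=[(3, 46)] -> pick v3 -> 46
READ d @v3: history=[(1, 44)] -> pick v1 -> 44
v5: WRITE a=65  (a history now [(4, 81), (5, 65)])
v6: WRITE a=61  (a history now [(4, 81), (5, 65), (6, 61)])
READ b @v6: history=[(3, 46)] -> pick v3 -> 46
READ a @v1: history=[(4, 81), (5, 65), (6, 61)] -> no version <= 1 -> NONE
READ b @v1: history=[(3, 46)] -> no version <= 1 -> NONE
v7: WRITE d=81  (d history now [(1, 44), (7, 81)])
v8: WRITE b=14  (b history now [(3, 46), (8, 14)])
v9: WRITE b=55  (b history now [(3, 46), (8, 14), (9, 55)])
v10: WRITE b=52  (b history now [(3, 46), (8, 14), (9, 55), (10, 52)])
READ d @v7: history=[(1, 44), (7, 81)] -> pick v7 -> 81
READ c @v9: history=[(2, 21)] -> pick v2 -> 21
v11: WRITE a=32  (a history now [(4, 81), (5, 65), (6, 61), (11, 32)])
v12: WRITE b=80  (b history now [(3, 46), (8, 14), (9, 55), (10, 52), (12, 80)])
v13: WRITE a=67  (a history now [(4, 81), (5, 65), (6, 61), (11, 32), (13, 67)])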